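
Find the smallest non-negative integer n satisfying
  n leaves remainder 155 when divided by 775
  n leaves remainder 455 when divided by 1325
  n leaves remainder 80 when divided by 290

234980

gcd(775, 1325) = 25 and 25 | (455 − 155), so the pair is consistent; merging gives n ≡ 29605 (mod 41075), where 41075 = lcm(775, 1325).
gcd(41075, 290) = 5 and 5 | (80 − 29605), so the pair is consistent; merging gives n ≡ 234980 (mod 2382350), where 2382350 = lcm(41075, 290).
The solution is unique modulo lcm(775, 1325, 290) = 2382350.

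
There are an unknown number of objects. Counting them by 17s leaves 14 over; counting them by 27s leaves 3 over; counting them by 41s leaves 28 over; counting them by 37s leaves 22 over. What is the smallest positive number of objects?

240411

From N ≡ 14 (mod 17) write N = 14 + 17t. Substituting into N ≡ 3 (mod 27) gives 17t ≡ 16 (mod 27), and since 17⁻¹ ≡ 8 (mod 27), t ≡ 20. Hence N ≡ 14 + 17·20 = 354 (mod 459).
From N ≡ 354 (mod 459) write N = 354 + 459t. Substituting into N ≡ 28 (mod 41) gives 459t ≡ 2 (mod 41), and since 8⁻¹ ≡ 36 (mod 41), t ≡ 31. Hence N ≡ 354 + 459·31 = 14583 (mod 18819).
From N ≡ 14583 (mod 18819) write N = 14583 + 18819t. Substituting into N ≡ 22 (mod 37) gives 18819t ≡ 17 (mod 37), and since 23⁻¹ ≡ 29 (mod 37), t ≡ 12. Hence N ≡ 14583 + 18819·12 = 240411 (mod 696303).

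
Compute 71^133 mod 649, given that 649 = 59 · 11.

631

Mod 59: 71 ≡ 12; by Fermat, exponent reduces to 133 mod 58 = 17; 12^17 ≡ 41 (mod 59).
Mod 11: 71 ≡ 5; by Fermat, exponent reduces to 133 mod 10 = 3; 5^3 ≡ 4 (mod 11).
Combine by CRT: x ≡ 41 (mod 59), x ≡ 4 (mod 11) ⇒ x ≡ 631 (mod 649).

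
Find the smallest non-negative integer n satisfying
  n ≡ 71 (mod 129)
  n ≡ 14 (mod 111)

gcd(129, 111) = 3 and 3 | (14 − 71), so the pair is consistent; merging gives n ≡ 458 (mod 4773), where 4773 = lcm(129, 111).
The solution is unique modulo lcm(129, 111) = 4773.

458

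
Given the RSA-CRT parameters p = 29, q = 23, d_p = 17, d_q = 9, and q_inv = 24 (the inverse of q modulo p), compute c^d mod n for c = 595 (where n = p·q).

m₁ = c^(d_p) mod p: c ≡ 15 (mod 29), and 15^17 mod 29 = 18.
m₂ = c^(d_q) mod q: c ≡ 20 (mod 23), and 20^9 mod 23 = 5.
h = q_inv·(m₁ − m₂) mod p = 24·(18 − 5) mod 29 = 22.
m = m₂ + h·q = 5 + 22·23 = 511.

511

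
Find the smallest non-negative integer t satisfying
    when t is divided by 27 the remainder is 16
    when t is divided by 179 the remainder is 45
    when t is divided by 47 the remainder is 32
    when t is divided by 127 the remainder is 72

17951776

Combine the congruences pairwise.
From t ≡ 16 (mod 27) write t = 16 + 27s. Substituting into t ≡ 45 (mod 179) gives 27s ≡ 29 (mod 179), and since 27⁻¹ ≡ 126 (mod 179), s ≡ 74. Hence t ≡ 16 + 27·74 = 2014 (mod 4833).
From t ≡ 2014 (mod 4833) write t = 2014 + 4833s. Substituting into t ≡ 32 (mod 47) gives 4833s ≡ 39 (mod 47), and since 39⁻¹ ≡ 41 (mod 47), s ≡ 1. Hence t ≡ 2014 + 4833·1 = 6847 (mod 227151).
From t ≡ 6847 (mod 227151) write t = 6847 + 227151s. Substituting into t ≡ 72 (mod 127) gives 227151s ≡ 83 (mod 127), and since 75⁻¹ ≡ 105 (mod 127), s ≡ 79. Hence t ≡ 6847 + 227151·79 = 17951776 (mod 28848177).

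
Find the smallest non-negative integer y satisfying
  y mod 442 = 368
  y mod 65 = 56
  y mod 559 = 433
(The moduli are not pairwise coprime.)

gcd(442, 65) = 13 and 13 | (56 − 368), so the pair is consistent; merging gives y ≡ 2136 (mod 2210), where 2210 = lcm(442, 65).
gcd(2210, 559) = 13 and 13 | (433 − 2136), so the pair is consistent; merging gives y ≡ 4346 (mod 95030), where 95030 = lcm(2210, 559).
The solution is unique modulo lcm(442, 65, 559) = 95030.

4346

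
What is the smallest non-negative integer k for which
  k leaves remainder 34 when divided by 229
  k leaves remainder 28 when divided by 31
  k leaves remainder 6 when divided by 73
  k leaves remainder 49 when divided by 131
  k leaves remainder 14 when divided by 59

442441545

The moduli are pairwise coprime; N = 229·31·73·131·59 = 4005376483.
N/229 = 17490727; 17490727 ≡ 165 (mod 229); 165·161 ≡ 1, so inverse 161.
N/31 = 129205693; 129205693 ≡ 18 (mod 31); 18·19 ≡ 1, so inverse 19.
N/73 = 54868171; 54868171 ≡ 57 (mod 73); 57·41 ≡ 1, so inverse 41.
N/131 = 30575393; 30575393 ≡ 124 (mod 131); 124·56 ≡ 1, so inverse 56.
N/59 = 67887737; 67887737 ≡ 36 (mod 59); 36·41 ≡ 1, so inverse 41.
k ≡ 34·17490727·161 + 28·129205693·19 + 6·54868171·41 + 49·30575393·56 + 14·67887737·41 = 300845677770.
300845677770 mod 4005376483 = 442441545.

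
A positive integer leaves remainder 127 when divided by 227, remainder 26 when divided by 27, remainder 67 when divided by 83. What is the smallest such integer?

142910

The moduli are pairwise coprime; N = 227·27·83 = 508707.
N/227 = 2241; 2241 ≡ 198 (mod 227); 198·180 ≡ 1, so inverse 180.
N/27 = 18841; 18841 ≡ 22 (mod 27); 22·16 ≡ 1, so inverse 16.
N/83 = 6129; 6129 ≡ 70 (mod 83); 70·51 ≡ 1, so inverse 51.
x ≡ 127·2241·180 + 26·18841·16 + 67·6129·51 = 80009909.
80009909 mod 508707 = 142910.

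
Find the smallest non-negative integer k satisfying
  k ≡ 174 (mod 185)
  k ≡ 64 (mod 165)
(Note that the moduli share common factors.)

2209

gcd(185, 165) = 5 and 5 | (64 − 174), so the pair is consistent; merging gives k ≡ 2209 (mod 6105), where 6105 = lcm(185, 165).
The solution is unique modulo lcm(185, 165) = 6105.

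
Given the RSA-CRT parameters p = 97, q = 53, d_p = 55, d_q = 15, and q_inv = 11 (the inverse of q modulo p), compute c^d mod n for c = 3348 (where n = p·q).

4689

m₁ = c^(d_p) mod p: c ≡ 50 (mod 97), and 50^55 mod 97 = 33.
m₂ = c^(d_q) mod q: c ≡ 9 (mod 53), and 9^15 mod 53 = 25.
h = q_inv·(m₁ − m₂) mod p = 11·(33 − 25) mod 97 = 88.
m = m₂ + h·q = 25 + 88·53 = 4689.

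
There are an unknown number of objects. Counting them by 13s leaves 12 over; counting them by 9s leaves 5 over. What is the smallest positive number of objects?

Combine the congruences pairwise.
From N ≡ 12 (mod 13) write N = 12 + 13t. Substituting into N ≡ 5 (mod 9) gives 13t ≡ 2 (mod 9), and since 4⁻¹ ≡ 7 (mod 9), t ≡ 5. Hence N ≡ 12 + 13·5 = 77 (mod 117).

77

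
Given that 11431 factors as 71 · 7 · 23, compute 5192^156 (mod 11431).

Mod 71: 5192 ≡ 9; by Fermat, exponent reduces to 156 mod 70 = 16; 9^16 ≡ 50 (mod 71).
Mod 7: 5192 ≡ 5; since 6 | 156, by Fermat 5^156 ≡ 1 (mod 7).
Mod 23: 5192 ≡ 17; by Fermat, exponent reduces to 156 mod 22 = 2; 17^2 ≡ 13 (mod 23).
Combine by CRT: x ≡ 50 (mod 71), x ≡ 1 (mod 7), x ≡ 13 (mod 23) ⇒ x ≡ 10984 (mod 11431).

10984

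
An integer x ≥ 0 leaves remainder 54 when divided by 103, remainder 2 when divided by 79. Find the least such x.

1187

From x ≡ 54 (mod 103) write x = 54 + 103t. Substituting into x ≡ 2 (mod 79) gives 103t ≡ 27 (mod 79), and since 24⁻¹ ≡ 56 (mod 79), t ≡ 11. Hence x ≡ 54 + 103·11 = 1187 (mod 8137).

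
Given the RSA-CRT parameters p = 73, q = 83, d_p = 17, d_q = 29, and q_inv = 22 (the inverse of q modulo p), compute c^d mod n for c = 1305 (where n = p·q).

m₁ = c^(d_p) mod p: c ≡ 64 (mod 73), and 64^17 mod 73 = 8.
m₂ = c^(d_q) mod q: c ≡ 60 (mod 83), and 60^29 mod 83 = 53.
h = q_inv·(m₁ − m₂) mod p = 22·(8 − 53) mod 73 = 32.
m = m₂ + h·q = 53 + 32·83 = 2709.

2709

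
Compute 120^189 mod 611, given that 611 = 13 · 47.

105

Mod 13: 120 ≡ 3; by Fermat, exponent reduces to 189 mod 12 = 9; 3^9 ≡ 1 (mod 13).
Mod 47: 120 ≡ 26; by Fermat, exponent reduces to 189 mod 46 = 5; 26^5 ≡ 11 (mod 47).
Combine by CRT: x ≡ 1 (mod 13), x ≡ 11 (mod 47) ⇒ x ≡ 105 (mod 611).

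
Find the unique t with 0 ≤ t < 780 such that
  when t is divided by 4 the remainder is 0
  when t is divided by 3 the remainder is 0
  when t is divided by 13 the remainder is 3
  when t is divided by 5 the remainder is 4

744

Combine the congruences pairwise.
From t ≡ 0 (mod 4) write t = 0 + 4s. Substituting into t ≡ 0 (mod 3) gives 4s ≡ 0 (mod 3), and since 1⁻¹ ≡ 1 (mod 3), s ≡ 0. Hence t ≡ 0 + 4·0 = 0 (mod 12).
From t ≡ 0 (mod 12) write t = 0 + 12s. Substituting into t ≡ 3 (mod 13) gives 12s ≡ 3 (mod 13), and since 12⁻¹ ≡ 12 (mod 13), s ≡ 10. Hence t ≡ 0 + 12·10 = 120 (mod 156).
From t ≡ 120 (mod 156) write t = 120 + 156s. Substituting into t ≡ 4 (mod 5) gives 156s ≡ 4 (mod 5), and since 1⁻¹ ≡ 1 (mod 5), s ≡ 4. Hence t ≡ 120 + 156·4 = 744 (mod 780).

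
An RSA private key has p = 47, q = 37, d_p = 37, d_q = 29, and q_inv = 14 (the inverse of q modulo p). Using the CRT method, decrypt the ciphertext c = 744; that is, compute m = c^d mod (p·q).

1501

m₁ = c^(d_p) mod p: c ≡ 39 (mod 47), and 39^37 mod 47 = 44.
m₂ = c^(d_q) mod q: c ≡ 4 (mod 37), and 4^29 mod 37 = 21.
h = q_inv·(m₁ − m₂) mod p = 14·(44 − 21) mod 47 = 40.
m = m₂ + h·q = 21 + 40·37 = 1501.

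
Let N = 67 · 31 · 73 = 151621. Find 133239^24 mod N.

78028

Mod 67: 133239 ≡ 43; 43^24 ≡ 40 (mod 67).
Mod 31: 133239 ≡ 1; 1^24 ≡ 1 (mod 31).
Mod 73: 133239 ≡ 14; 14^24 ≡ 64 (mod 73).
Combine by CRT: x ≡ 40 (mod 67), x ≡ 1 (mod 31), x ≡ 64 (mod 73) ⇒ x ≡ 78028 (mod 151621).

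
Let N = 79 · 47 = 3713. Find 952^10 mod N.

1747

Mod 79: 952 ≡ 4; 4^10 ≡ 9 (mod 79).
Mod 47: 952 ≡ 12; 12^10 ≡ 8 (mod 47).
Combine by CRT: x ≡ 9 (mod 79), x ≡ 8 (mod 47) ⇒ x ≡ 1747 (mod 3713).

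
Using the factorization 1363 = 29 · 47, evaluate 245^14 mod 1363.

1132

Mod 29: 245 ≡ 13; 13^14 ≡ 1 (mod 29).
Mod 47: 245 ≡ 10; 10^14 ≡ 4 (mod 47).
Combine by CRT: x ≡ 1 (mod 29), x ≡ 4 (mod 47) ⇒ x ≡ 1132 (mod 1363).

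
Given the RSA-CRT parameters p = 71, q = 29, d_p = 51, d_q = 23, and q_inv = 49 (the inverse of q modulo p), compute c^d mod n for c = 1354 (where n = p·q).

m₁ = c^(d_p) mod p: c ≡ 5 (mod 71), and 5^51 mod 71 = 5.
m₂ = c^(d_q) mod q: c ≡ 20 (mod 29), and 20^23 mod 29 = 23.
h = q_inv·(m₁ − m₂) mod p = 49·(5 − 23) mod 71 = 41.
m = m₂ + h·q = 23 + 41·29 = 1212.

1212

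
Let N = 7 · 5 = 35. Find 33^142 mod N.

Mod 7: 33 ≡ 5; by Fermat, exponent reduces to 142 mod 6 = 4; 5^4 ≡ 2 (mod 7).
Mod 5: 33 ≡ 3; by Fermat, exponent reduces to 142 mod 4 = 2; 3^2 ≡ 4 (mod 5).
Combine by CRT: x ≡ 2 (mod 7), x ≡ 4 (mod 5) ⇒ x ≡ 9 (mod 35).

9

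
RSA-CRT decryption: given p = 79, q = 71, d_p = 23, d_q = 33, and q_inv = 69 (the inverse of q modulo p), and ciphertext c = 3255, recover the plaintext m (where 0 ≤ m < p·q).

m₁ = c^(d_p) mod p: c ≡ 16 (mod 79), and 16^23 mod 79 = 31.
m₂ = c^(d_q) mod q: c ≡ 60 (mod 71), and 60^33 mod 71 = 27.
h = q_inv·(m₁ − m₂) mod p = 69·(31 − 27) mod 79 = 39.
m = m₂ + h·q = 27 + 39·71 = 2796.

2796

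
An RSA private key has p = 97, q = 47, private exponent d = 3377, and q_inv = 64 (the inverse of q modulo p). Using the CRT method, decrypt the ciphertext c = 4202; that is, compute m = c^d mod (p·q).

d_p = d mod (p−1) = 3377 mod 96 = 17; d_q = d mod (q−1) = 19.
m₁ = c^(d_p) mod p: c ≡ 31 (mod 97), and 31^17 mod 97 = 48.
m₂ = c^(d_q) mod q: c ≡ 19 (mod 47), and 19^19 mod 47 = 33.
h = q_inv·(m₁ − m₂) mod p = 64·(48 − 33) mod 97 = 87.
m = m₂ + h·q = 33 + 87·47 = 4122.

4122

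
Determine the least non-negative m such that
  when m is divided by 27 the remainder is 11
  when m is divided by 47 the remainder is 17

1145

From m ≡ 11 (mod 27) write m = 11 + 27t. Substituting into m ≡ 17 (mod 47) gives 27t ≡ 6 (mod 47), and since 27⁻¹ ≡ 7 (mod 47), t ≡ 42. Hence m ≡ 11 + 27·42 = 1145 (mod 1269).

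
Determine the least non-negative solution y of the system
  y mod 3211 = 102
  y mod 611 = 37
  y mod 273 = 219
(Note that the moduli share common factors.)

gcd(3211, 611) = 13 and 13 | (37 − 102), so the pair is consistent; merging gives y ≡ 86799 (mod 150917), where 150917 = lcm(3211, 611).
gcd(150917, 273) = 13 and 13 | (219 − 86799), so the pair is consistent; merging gives y ≡ 992301 (mod 3169257), where 3169257 = lcm(150917, 273).
The solution is unique modulo lcm(3211, 611, 273) = 3169257.

992301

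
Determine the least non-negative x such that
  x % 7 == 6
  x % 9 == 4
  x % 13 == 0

13

The moduli are pairwise coprime; N = 7·9·13 = 819.
N/7 = 117; 117 ≡ 5 (mod 7); 5·3 ≡ 1, so inverse 3.
N/9 = 91; 91 ≡ 1 (mod 9), inverse 1.
N/13 = 63; 63 ≡ 11 (mod 13); 11·6 ≡ 1, so inverse 6.
x ≡ 6·117·3 + 4·91·1 + 0·63·6 = 2470.
2470 mod 819 = 13.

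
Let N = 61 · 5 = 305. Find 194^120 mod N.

1

Mod 61: 194 ≡ 11; since 60 | 120, by Fermat 11^120 ≡ 1 (mod 61).
Mod 5: 194 ≡ 4; since 4 | 120, by Fermat 4^120 ≡ 1 (mod 5).
Combine by CRT: x ≡ 1 (mod 61), x ≡ 1 (mod 5) ⇒ x ≡ 1 (mod 305).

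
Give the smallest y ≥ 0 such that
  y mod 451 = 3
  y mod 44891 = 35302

933122

Combine the congruences pairwise.
gcd(451, 44891) = 11 and 11 | (35302 − 3), so the pair is consistent; merging gives y ≡ 933122 (mod 1840531), where 1840531 = lcm(451, 44891).
The solution is unique modulo lcm(451, 44891) = 1840531.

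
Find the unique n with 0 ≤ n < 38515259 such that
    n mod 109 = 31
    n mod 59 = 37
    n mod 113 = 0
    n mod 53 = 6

13417168

Combine the congruences pairwise.
From n ≡ 31 (mod 109) write n = 31 + 109t. Substituting into n ≡ 37 (mod 59) gives 109t ≡ 6 (mod 59), and since 50⁻¹ ≡ 13 (mod 59), t ≡ 19. Hence n ≡ 31 + 109·19 = 2102 (mod 6431).
From n ≡ 2102 (mod 6431) write n = 2102 + 6431t. Substituting into n ≡ 0 (mod 113) gives 6431t ≡ 45 (mod 113), and since 103⁻¹ ≡ 79 (mod 113), t ≡ 52. Hence n ≡ 2102 + 6431·52 = 336514 (mod 726703).
From n ≡ 336514 (mod 726703) write n = 336514 + 726703t. Substituting into n ≡ 6 (mod 53) gives 726703t ≡ 42 (mod 53), and since 20⁻¹ ≡ 8 (mod 53), t ≡ 18. Hence n ≡ 336514 + 726703·18 = 13417168 (mod 38515259).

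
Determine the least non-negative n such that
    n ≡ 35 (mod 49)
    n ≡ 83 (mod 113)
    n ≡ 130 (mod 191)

31836

The moduli are pairwise coprime; M = 49·113·191 = 1057567.
M/49 = 21583; 21583 ≡ 23 (mod 49); 23·32 ≡ 1, so inverse 32.
M/113 = 9359; 9359 ≡ 93 (mod 113); 93·96 ≡ 1, so inverse 96.
M/191 = 5537; 5537 ≡ 189 (mod 191); 189·95 ≡ 1, so inverse 95.
n ≡ 35·21583·32 + 83·9359·96 + 130·5537·95 = 167127422.
167127422 mod 1057567 = 31836.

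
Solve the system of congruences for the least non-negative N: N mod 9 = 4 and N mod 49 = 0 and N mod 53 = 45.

From N ≡ 4 (mod 9) write N = 4 + 9t. Substituting into N ≡ 0 (mod 49) gives 9t ≡ 45 (mod 49), and since 9⁻¹ ≡ 11 (mod 49), t ≡ 5. Hence N ≡ 4 + 9·5 = 49 (mod 441).
From N ≡ 49 (mod 441) write N = 49 + 441t. Substituting into N ≡ 45 (mod 53) gives 441t ≡ 49 (mod 53), and since 17⁻¹ ≡ 25 (mod 53), t ≡ 6. Hence N ≡ 49 + 441·6 = 2695 (mod 23373).

2695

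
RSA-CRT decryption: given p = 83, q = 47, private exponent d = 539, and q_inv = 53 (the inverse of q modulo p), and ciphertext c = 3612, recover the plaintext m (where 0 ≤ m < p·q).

d_p = d mod (p−1) = 539 mod 82 = 47; d_q = d mod (q−1) = 33.
m₁ = c^(d_p) mod p: c ≡ 43 (mod 83), and 43^47 mod 83 = 34.
m₂ = c^(d_q) mod q: c ≡ 40 (mod 47), and 40^33 mod 47 = 15.
h = q_inv·(m₁ − m₂) mod p = 53·(34 − 15) mod 83 = 11.
m = m₂ + h·q = 15 + 11·47 = 532.

532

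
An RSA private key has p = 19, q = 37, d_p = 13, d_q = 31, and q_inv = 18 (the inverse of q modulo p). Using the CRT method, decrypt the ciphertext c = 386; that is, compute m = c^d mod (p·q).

194

m₁ = c^(d_p) mod p: c ≡ 6 (mod 19), and 6^13 mod 19 = 4.
m₂ = c^(d_q) mod q: c ≡ 16 (mod 37), and 16^31 mod 37 = 9.
h = q_inv·(m₁ − m₂) mod p = 18·(4 − 9) mod 19 = 5.
m = m₂ + h·q = 9 + 5·37 = 194.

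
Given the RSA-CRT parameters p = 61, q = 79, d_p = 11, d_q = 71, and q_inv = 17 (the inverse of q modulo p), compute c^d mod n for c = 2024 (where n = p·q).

m₁ = c^(d_p) mod p: c ≡ 11 (mod 61), and 11^11 mod 61 = 50.
m₂ = c^(d_q) mod q: c ≡ 49 (mod 79), and 49^71 mod 79 = 26.
h = q_inv·(m₁ − m₂) mod p = 17·(50 − 26) mod 61 = 42.
m = m₂ + h·q = 26 + 42·79 = 3344.

3344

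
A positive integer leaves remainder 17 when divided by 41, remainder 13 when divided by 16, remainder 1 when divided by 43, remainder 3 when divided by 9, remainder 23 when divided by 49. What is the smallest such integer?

From x ≡ 17 (mod 41) write x = 17 + 41t. Substituting into x ≡ 13 (mod 16) gives 41t ≡ 12 (mod 16), and since 9⁻¹ ≡ 9 (mod 16), t ≡ 12. Hence x ≡ 17 + 41·12 = 509 (mod 656).
From x ≡ 509 (mod 656) write x = 509 + 656t. Substituting into x ≡ 1 (mod 43) gives 656t ≡ 8 (mod 43), and since 11⁻¹ ≡ 4 (mod 43), t ≡ 32. Hence x ≡ 509 + 656·32 = 21501 (mod 28208).
From x ≡ 21501 (mod 28208) write x = 21501 + 28208t. Substituting into x ≡ 3 (mod 9) gives 28208t ≡ 3 (mod 9), and since 2⁻¹ ≡ 5 (mod 9), t ≡ 6. Hence x ≡ 21501 + 28208·6 = 190749 (mod 253872).
From x ≡ 190749 (mod 253872) write x = 190749 + 253872t. Substituting into x ≡ 23 (mod 49) gives 253872t ≡ 31 (mod 49), and since 3⁻¹ ≡ 33 (mod 49), t ≡ 43. Hence x ≡ 190749 + 253872·43 = 11107245 (mod 12439728).

11107245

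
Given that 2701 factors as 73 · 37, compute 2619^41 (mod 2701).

Mod 73: 2619 ≡ 64; 64^41 ≡ 8 (mod 73).
Mod 37: 2619 ≡ 29; by Fermat, exponent reduces to 41 mod 36 = 5; 29^5 ≡ 14 (mod 37).
Combine by CRT: x ≡ 8 (mod 73), x ≡ 14 (mod 37) ⇒ x ≡ 2271 (mod 2701).

2271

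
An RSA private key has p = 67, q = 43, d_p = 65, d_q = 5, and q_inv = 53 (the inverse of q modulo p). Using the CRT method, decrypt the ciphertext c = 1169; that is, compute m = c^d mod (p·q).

1378

m₁ = c^(d_p) mod p: c ≡ 30 (mod 67), and 30^65 mod 67 = 38.
m₂ = c^(d_q) mod q: c ≡ 8 (mod 43), and 8^5 mod 43 = 2.
h = q_inv·(m₁ − m₂) mod p = 53·(38 − 2) mod 67 = 32.
m = m₂ + h·q = 2 + 32·43 = 1378.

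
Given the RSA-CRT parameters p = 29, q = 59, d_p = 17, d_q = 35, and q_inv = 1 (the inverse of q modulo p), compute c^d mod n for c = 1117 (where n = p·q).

m₁ = c^(d_p) mod p: c ≡ 15 (mod 29), and 15^17 mod 29 = 18.
m₂ = c^(d_q) mod q: c ≡ 55 (mod 59), and 55^35 mod 59 = 34.
h = q_inv·(m₁ − m₂) mod p = 1·(18 − 34) mod 29 = 13.
m = m₂ + h·q = 34 + 13·59 = 801.

801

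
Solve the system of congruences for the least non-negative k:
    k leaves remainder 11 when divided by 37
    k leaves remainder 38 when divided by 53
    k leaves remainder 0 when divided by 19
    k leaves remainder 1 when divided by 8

29241

The moduli are pairwise coprime; N = 37·53·19·8 = 298072.
N/37 = 8056; 8056 ≡ 27 (mod 37); 27·11 ≡ 1, so inverse 11.
N/53 = 5624; 5624 ≡ 6 (mod 53); 6·9 ≡ 1, so inverse 9.
N/19 = 15688; 15688 ≡ 13 (mod 19); 13·3 ≡ 1, so inverse 3.
N/8 = 37259; 37259 ≡ 3 (mod 8); 3·3 ≡ 1, so inverse 3.
k ≡ 11·8056·11 + 38·5624·9 + 0·15688·3 + 1·37259·3 = 3009961.
3009961 mod 298072 = 29241.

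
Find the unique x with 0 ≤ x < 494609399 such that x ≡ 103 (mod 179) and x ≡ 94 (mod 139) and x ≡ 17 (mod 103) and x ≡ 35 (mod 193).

292209369

From x ≡ 103 (mod 179) write x = 103 + 179t. Substituting into x ≡ 94 (mod 139) gives 179t ≡ 130 (mod 139), and since 40⁻¹ ≡ 73 (mod 139), t ≡ 38. Hence x ≡ 103 + 179·38 = 6905 (mod 24881).
From x ≡ 6905 (mod 24881) write x = 6905 + 24881t. Substituting into x ≡ 17 (mod 103) gives 24881t ≡ 13 (mod 103), and since 58⁻¹ ≡ 16 (mod 103), t ≡ 2. Hence x ≡ 6905 + 24881·2 = 56667 (mod 2562743).
From x ≡ 56667 (mod 2562743) write x = 56667 + 2562743t. Substituting into x ≡ 35 (mod 193) gives 2562743t ≡ 110 (mod 193), and since 89⁻¹ ≡ 180 (mod 193), t ≡ 114. Hence x ≡ 56667 + 2562743·114 = 292209369 (mod 494609399).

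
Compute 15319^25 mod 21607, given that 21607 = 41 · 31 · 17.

16373

Mod 41: 15319 ≡ 26; 26^25 ≡ 14 (mod 41).
Mod 31: 15319 ≡ 5; 5^25 ≡ 5 (mod 31).
Mod 17: 15319 ≡ 2; by Fermat, exponent reduces to 25 mod 16 = 9; 2^9 ≡ 2 (mod 17).
Combine by CRT: x ≡ 14 (mod 41), x ≡ 5 (mod 31), x ≡ 2 (mod 17) ⇒ x ≡ 16373 (mod 21607).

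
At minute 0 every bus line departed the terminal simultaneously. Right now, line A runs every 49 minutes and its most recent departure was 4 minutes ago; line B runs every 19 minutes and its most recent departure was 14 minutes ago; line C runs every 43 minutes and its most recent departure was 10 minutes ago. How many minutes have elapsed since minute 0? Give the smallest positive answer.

The moduli are pairwise coprime; N = 49·19·43 = 40033.
N/49 = 817; 817 ≡ 33 (mod 49); 33·3 ≡ 1, so inverse 3.
N/19 = 2107; 2107 ≡ 17 (mod 19); 17·9 ≡ 1, so inverse 9.
N/43 = 931; 931 ≡ 28 (mod 43); 28·20 ≡ 1, so inverse 20.
t ≡ 4·817·3 + 14·2107·9 + 10·931·20 = 461486.
461486 mod 40033 = 21123.

21123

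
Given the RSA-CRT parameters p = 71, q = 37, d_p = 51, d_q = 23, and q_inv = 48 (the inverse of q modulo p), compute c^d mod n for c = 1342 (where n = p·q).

m₁ = c^(d_p) mod p: c ≡ 64 (mod 71), and 64^51 mod 71 = 19.
m₂ = c^(d_q) mod q: c ≡ 10 (mod 37), and 10^23 mod 37 = 26.
h = q_inv·(m₁ − m₂) mod p = 48·(19 − 26) mod 71 = 19.
m = m₂ + h·q = 26 + 19·37 = 729.

729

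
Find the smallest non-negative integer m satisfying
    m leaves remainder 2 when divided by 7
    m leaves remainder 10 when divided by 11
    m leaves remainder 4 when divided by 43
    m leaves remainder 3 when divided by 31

16774

The moduli are pairwise coprime; N = 7·11·43·31 = 102641.
N/7 = 14663; 14663 ≡ 5 (mod 7); 5·3 ≡ 1, so inverse 3.
N/11 = 9331; 9331 ≡ 3 (mod 11); 3·4 ≡ 1, so inverse 4.
N/43 = 2387; 2387 ≡ 22 (mod 43); 22·2 ≡ 1, so inverse 2.
N/31 = 3311; 3311 ≡ 25 (mod 31); 25·5 ≡ 1, so inverse 5.
m ≡ 2·14663·3 + 10·9331·4 + 4·2387·2 + 3·3311·5 = 529979.
529979 mod 102641 = 16774.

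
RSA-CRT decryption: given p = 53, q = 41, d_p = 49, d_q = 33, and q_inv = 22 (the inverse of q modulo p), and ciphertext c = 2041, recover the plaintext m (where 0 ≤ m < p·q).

m₁ = c^(d_p) mod p: c ≡ 27 (mod 53), and 27^49 mod 53 = 8.
m₂ = c^(d_q) mod q: c ≡ 32 (mod 41), and 32^33 mod 41 = 32.
h = q_inv·(m₁ − m₂) mod p = 22·(8 − 32) mod 53 = 2.
m = m₂ + h·q = 32 + 2·41 = 114.

114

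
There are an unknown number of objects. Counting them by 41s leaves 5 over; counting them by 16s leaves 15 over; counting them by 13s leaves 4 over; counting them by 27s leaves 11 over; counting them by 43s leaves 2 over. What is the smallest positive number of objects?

The moduli are pairwise coprime; M = 41·16·13·27·43 = 9901008.
M/41 = 241488; 241488 ≡ 39 (mod 41); 39·20 ≡ 1, so inverse 20.
M/16 = 618813; 618813 ≡ 13 (mod 16); 13·5 ≡ 1, so inverse 5.
M/13 = 761616; 761616 ≡ 11 (mod 13); 11·6 ≡ 1, so inverse 6.
M/27 = 366704; 366704 ≡ 17 (mod 27); 17·8 ≡ 1, so inverse 8.
M/43 = 230256; 230256 ≡ 34 (mod 43); 34·19 ≡ 1, so inverse 19.
N ≡ 5·241488·20 + 15·618813·5 + 4·761616·6 + 11·366704·8 + 2·230256·19 = 129858239.
129858239 mod 9901008 = 1145135.

1145135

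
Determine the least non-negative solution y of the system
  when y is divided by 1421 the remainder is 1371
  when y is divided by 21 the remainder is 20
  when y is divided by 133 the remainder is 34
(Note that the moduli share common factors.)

Combine the congruences pairwise.
gcd(1421, 21) = 7 and 7 | (20 − 1371), so the pair is consistent; merging gives y ≡ 2792 (mod 4263), where 4263 = lcm(1421, 21).
gcd(4263, 133) = 7 and 7 | (34 − 2792), so the pair is consistent; merging gives y ≡ 24107 (mod 80997), where 80997 = lcm(4263, 133).
The solution is unique modulo lcm(1421, 21, 133) = 80997.

24107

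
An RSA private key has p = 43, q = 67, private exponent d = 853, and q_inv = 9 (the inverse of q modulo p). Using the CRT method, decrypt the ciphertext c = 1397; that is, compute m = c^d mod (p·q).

2492

d_p = d mod (p−1) = 853 mod 42 = 13; d_q = d mod (q−1) = 61.
m₁ = c^(d_p) mod p: c ≡ 21 (mod 43), and 21^13 mod 43 = 41.
m₂ = c^(d_q) mod q: c ≡ 57 (mod 67), and 57^61 mod 67 = 13.
h = q_inv·(m₁ − m₂) mod p = 9·(41 − 13) mod 43 = 37.
m = m₂ + h·q = 13 + 37·67 = 2492.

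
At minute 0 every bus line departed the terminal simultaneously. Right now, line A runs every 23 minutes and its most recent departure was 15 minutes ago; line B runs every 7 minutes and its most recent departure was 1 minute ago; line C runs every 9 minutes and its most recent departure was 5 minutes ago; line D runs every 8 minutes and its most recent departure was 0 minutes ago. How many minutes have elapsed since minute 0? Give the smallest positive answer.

176

The moduli are pairwise coprime; N = 23·7·9·8 = 11592.
N/23 = 504; 504 ≡ 21 (mod 23); 21·11 ≡ 1, so inverse 11.
N/7 = 1656; 1656 ≡ 4 (mod 7); 4·2 ≡ 1, so inverse 2.
N/9 = 1288; 1288 ≡ 1 (mod 9), inverse 1.
N/8 = 1449; 1449 ≡ 1 (mod 8), inverse 1.
t ≡ 15·504·11 + 1·1656·2 + 5·1288·1 + 0·1449·1 = 92912.
92912 mod 11592 = 176.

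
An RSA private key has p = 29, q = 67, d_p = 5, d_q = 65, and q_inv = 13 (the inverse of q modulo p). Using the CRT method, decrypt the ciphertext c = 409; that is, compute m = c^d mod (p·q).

852

m₁ = c^(d_p) mod p: c ≡ 3 (mod 29), and 3^5 mod 29 = 11.
m₂ = c^(d_q) mod q: c ≡ 7 (mod 67), and 7^65 mod 67 = 48.
h = q_inv·(m₁ − m₂) mod p = 13·(11 − 48) mod 29 = 12.
m = m₂ + h·q = 48 + 12·67 = 852.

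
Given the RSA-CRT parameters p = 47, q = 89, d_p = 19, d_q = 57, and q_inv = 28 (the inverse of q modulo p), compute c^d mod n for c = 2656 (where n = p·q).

3870

m₁ = c^(d_p) mod p: c ≡ 24 (mod 47), and 24^19 mod 47 = 16.
m₂ = c^(d_q) mod q: c ≡ 75 (mod 89), and 75^57 mod 89 = 43.
h = q_inv·(m₁ − m₂) mod p = 28·(16 − 43) mod 47 = 43.
m = m₂ + h·q = 43 + 43·89 = 3870.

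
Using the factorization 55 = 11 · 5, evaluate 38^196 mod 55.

16

Mod 11: 38 ≡ 5; by Fermat, exponent reduces to 196 mod 10 = 6; 5^6 ≡ 5 (mod 11).
Mod 5: 38 ≡ 3; since 4 | 196, by Fermat 3^196 ≡ 1 (mod 5).
Combine by CRT: x ≡ 5 (mod 11), x ≡ 1 (mod 5) ⇒ x ≡ 16 (mod 55).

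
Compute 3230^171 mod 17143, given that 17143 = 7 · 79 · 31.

Mod 7: 3230 ≡ 3; by Fermat, exponent reduces to 171 mod 6 = 3; 3^3 ≡ 6 (mod 7).
Mod 79: 3230 ≡ 70; by Fermat, exponent reduces to 171 mod 78 = 15; 70^15 ≡ 33 (mod 79).
Mod 31: 3230 ≡ 6; by Fermat, exponent reduces to 171 mod 30 = 21; 6^21 ≡ 30 (mod 31).
Combine by CRT: x ≡ 6 (mod 7), x ≡ 33 (mod 79), x ≡ 30 (mod 31) ⇒ x ≡ 4773 (mod 17143).

4773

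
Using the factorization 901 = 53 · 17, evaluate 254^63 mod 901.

152

Mod 53: 254 ≡ 42; by Fermat, exponent reduces to 63 mod 52 = 11; 42^11 ≡ 46 (mod 53).
Mod 17: 254 ≡ 16; by Fermat, exponent reduces to 63 mod 16 = 15; 16^15 ≡ 16 (mod 17).
Combine by CRT: x ≡ 46 (mod 53), x ≡ 16 (mod 17) ⇒ x ≡ 152 (mod 901).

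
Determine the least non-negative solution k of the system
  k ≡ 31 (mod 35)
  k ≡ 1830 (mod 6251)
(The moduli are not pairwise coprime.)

gcd(35, 6251) = 7 and 7 | (1830 − 31), so the pair is consistent; merging gives k ≡ 8081 (mod 31255), where 31255 = lcm(35, 6251).
The solution is unique modulo lcm(35, 6251) = 31255.

8081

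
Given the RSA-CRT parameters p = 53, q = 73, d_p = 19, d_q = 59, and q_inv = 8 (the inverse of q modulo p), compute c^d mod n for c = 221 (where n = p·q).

2587

m₁ = c^(d_p) mod p: c ≡ 9 (mod 53), and 9^19 mod 53 = 43.
m₂ = c^(d_q) mod q: c ≡ 2 (mod 73), and 2^59 mod 73 = 32.
h = q_inv·(m₁ − m₂) mod p = 8·(43 − 32) mod 53 = 35.
m = m₂ + h·q = 32 + 35·73 = 2587.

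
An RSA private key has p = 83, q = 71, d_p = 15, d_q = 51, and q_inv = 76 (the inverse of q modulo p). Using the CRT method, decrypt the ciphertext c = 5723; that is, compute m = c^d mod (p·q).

m₁ = c^(d_p) mod p: c ≡ 79 (mod 83), and 79^15 mod 83 = 43.
m₂ = c^(d_q) mod q: c ≡ 43 (mod 71), and 43^51 mod 71 = 29.
h = q_inv·(m₁ − m₂) mod p = 76·(43 − 29) mod 83 = 68.
m = m₂ + h·q = 29 + 68·71 = 4857.

4857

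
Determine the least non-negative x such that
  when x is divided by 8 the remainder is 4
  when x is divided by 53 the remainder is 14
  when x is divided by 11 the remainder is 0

The moduli are pairwise coprime; N = 8·53·11 = 4664.
N/8 = 583; 583 ≡ 7 (mod 8); 7·7 ≡ 1, so inverse 7.
N/53 = 88; 88 ≡ 35 (mod 53); 35·50 ≡ 1, so inverse 50.
N/11 = 424; 424 ≡ 6 (mod 11); 6·2 ≡ 1, so inverse 2.
x ≡ 4·583·7 + 14·88·50 + 0·424·2 = 77924.
77924 mod 4664 = 3300.

3300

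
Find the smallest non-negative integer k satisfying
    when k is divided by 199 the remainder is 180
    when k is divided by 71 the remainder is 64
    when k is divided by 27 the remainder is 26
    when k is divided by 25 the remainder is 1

5946101

The moduli are pairwise coprime; N = 199·71·27·25 = 9537075.
N/199 = 47925; 47925 ≡ 165 (mod 199); 165·158 ≡ 1, so inverse 158.
N/71 = 134325; 134325 ≡ 64 (mod 71); 64·10 ≡ 1, so inverse 10.
N/27 = 353225; 353225 ≡ 11 (mod 27); 11·5 ≡ 1, so inverse 5.
N/25 = 381483; 381483 ≡ 8 (mod 25); 8·22 ≡ 1, so inverse 22.
k ≡ 180·47925·158 + 64·134325·10 + 26·353225·5 + 1·381483·22 = 1503266876.
1503266876 mod 9537075 = 5946101.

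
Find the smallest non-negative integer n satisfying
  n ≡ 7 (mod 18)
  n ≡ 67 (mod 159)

385

Combine the congruences pairwise.
gcd(18, 159) = 3 and 3 | (67 − 7), so the pair is consistent; merging gives n ≡ 385 (mod 954), where 954 = lcm(18, 159).
The solution is unique modulo lcm(18, 159) = 954.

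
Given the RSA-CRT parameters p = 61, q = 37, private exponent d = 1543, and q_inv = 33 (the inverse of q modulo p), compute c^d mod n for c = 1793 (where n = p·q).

d_p = d mod (p−1) = 1543 mod 60 = 43; d_q = d mod (q−1) = 31.
m₁ = c^(d_p) mod p: c ≡ 24 (mod 61), and 24^43 mod 61 = 38.
m₂ = c^(d_q) mod q: c ≡ 17 (mod 37), and 17^31 mod 37 = 2.
h = q_inv·(m₁ − m₂) mod p = 33·(38 − 2) mod 61 = 29.
m = m₂ + h·q = 2 + 29·37 = 1075.

1075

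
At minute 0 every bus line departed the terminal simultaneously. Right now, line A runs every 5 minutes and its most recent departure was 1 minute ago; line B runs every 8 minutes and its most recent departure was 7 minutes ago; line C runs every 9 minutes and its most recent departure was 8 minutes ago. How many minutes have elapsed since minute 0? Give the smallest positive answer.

From t ≡ 1 (mod 5) write t = 1 + 5s. Substituting into t ≡ 7 (mod 8) gives 5s ≡ 6 (mod 8), and since 5⁻¹ ≡ 5 (mod 8), s ≡ 6. Hence t ≡ 1 + 5·6 = 31 (mod 40).
From t ≡ 31 (mod 40) write t = 31 + 40s. Substituting into t ≡ 8 (mod 9) gives 40s ≡ 4 (mod 9), and since 4⁻¹ ≡ 7 (mod 9), s ≡ 1. Hence t ≡ 31 + 40·1 = 71 (mod 360).

71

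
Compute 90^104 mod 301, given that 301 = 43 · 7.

Mod 43: 90 ≡ 4; by Fermat, exponent reduces to 104 mod 42 = 20; 4^20 ≡ 11 (mod 43).
Mod 7: 90 ≡ 6; by Fermat, exponent reduces to 104 mod 6 = 2; 6^2 ≡ 1 (mod 7).
Combine by CRT: x ≡ 11 (mod 43), x ≡ 1 (mod 7) ⇒ x ≡ 183 (mod 301).

183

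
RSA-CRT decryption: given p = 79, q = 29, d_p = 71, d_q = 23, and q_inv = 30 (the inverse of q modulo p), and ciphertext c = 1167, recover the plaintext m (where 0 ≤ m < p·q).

2253

m₁ = c^(d_p) mod p: c ≡ 61 (mod 79), and 61^71 mod 79 = 41.
m₂ = c^(d_q) mod q: c ≡ 7 (mod 29), and 7^23 mod 29 = 20.
h = q_inv·(m₁ − m₂) mod p = 30·(41 − 20) mod 79 = 77.
m = m₂ + h·q = 20 + 77·29 = 2253.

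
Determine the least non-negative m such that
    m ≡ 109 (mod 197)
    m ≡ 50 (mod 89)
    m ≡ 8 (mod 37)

373227

From m ≡ 109 (mod 197) write m = 109 + 197t. Substituting into m ≡ 50 (mod 89) gives 197t ≡ 30 (mod 89), and since 19⁻¹ ≡ 75 (mod 89), t ≡ 25. Hence m ≡ 109 + 197·25 = 5034 (mod 17533).
From m ≡ 5034 (mod 17533) write m = 5034 + 17533t. Substituting into m ≡ 8 (mod 37) gives 17533t ≡ 6 (mod 37), and since 32⁻¹ ≡ 22 (mod 37), t ≡ 21. Hence m ≡ 5034 + 17533·21 = 373227 (mod 648721).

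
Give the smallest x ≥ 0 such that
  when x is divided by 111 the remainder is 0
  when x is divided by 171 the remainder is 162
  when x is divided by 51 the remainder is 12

gcd(111, 171) = 3 and 3 | (162 − 0), so the pair is consistent; merging gives x ≡ 333 (mod 6327), where 6327 = lcm(111, 171).
gcd(6327, 51) = 3 and 3 | (12 − 333), so the pair is consistent; merging gives x ≡ 76257 (mod 107559), where 107559 = lcm(6327, 51).
The solution is unique modulo lcm(111, 171, 51) = 107559.

76257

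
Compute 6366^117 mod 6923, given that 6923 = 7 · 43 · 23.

Mod 7: 6366 ≡ 3; by Fermat, exponent reduces to 117 mod 6 = 3; 3^3 ≡ 6 (mod 7).
Mod 43: 6366 ≡ 2; by Fermat, exponent reduces to 117 mod 42 = 33; 2^33 ≡ 32 (mod 43).
Mod 23: 6366 ≡ 18; by Fermat, exponent reduces to 117 mod 22 = 7; 18^7 ≡ 6 (mod 23).
Combine by CRT: x ≡ 6 (mod 7), x ≡ 32 (mod 43), x ≡ 6 (mod 23) ⇒ x ≡ 4031 (mod 6923).

4031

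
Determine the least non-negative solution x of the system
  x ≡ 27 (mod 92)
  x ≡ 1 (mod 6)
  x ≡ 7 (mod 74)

7111

Combine the congruences pairwise.
gcd(92, 6) = 2 and 2 | (1 − 27), so the pair is consistent; merging gives x ≡ 211 (mod 276), where 276 = lcm(92, 6).
gcd(276, 74) = 2 and 2 | (7 − 211), so the pair is consistent; merging gives x ≡ 7111 (mod 10212), where 10212 = lcm(276, 74).
The solution is unique modulo lcm(92, 6, 74) = 10212.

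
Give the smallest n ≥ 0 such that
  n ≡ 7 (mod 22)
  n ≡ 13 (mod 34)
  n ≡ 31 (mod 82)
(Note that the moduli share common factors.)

gcd(22, 34) = 2 and 2 | (13 − 7), so the pair is consistent; merging gives n ≡ 183 (mod 374), where 374 = lcm(22, 34).
gcd(374, 82) = 2 and 2 | (31 − 183), so the pair is consistent; merging gives n ≡ 10281 (mod 15334), where 15334 = lcm(374, 82).
The solution is unique modulo lcm(22, 34, 82) = 15334.

10281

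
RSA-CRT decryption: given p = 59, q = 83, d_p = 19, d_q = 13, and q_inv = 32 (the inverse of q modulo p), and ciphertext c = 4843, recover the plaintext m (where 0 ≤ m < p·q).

3083

m₁ = c^(d_p) mod p: c ≡ 5 (mod 59), and 5^19 mod 59 = 15.
m₂ = c^(d_q) mod q: c ≡ 29 (mod 83), and 29^13 mod 83 = 12.
h = q_inv·(m₁ − m₂) mod p = 32·(15 − 12) mod 59 = 37.
m = m₂ + h·q = 12 + 37·83 = 3083.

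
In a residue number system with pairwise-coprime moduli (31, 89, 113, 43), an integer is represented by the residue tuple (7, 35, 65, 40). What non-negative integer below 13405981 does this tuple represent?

5604187

The moduli are pairwise coprime; N = 31·89·113·43 = 13405981.
N/31 = 432451; 432451 ≡ 1 (mod 31), inverse 1.
N/89 = 150629; 150629 ≡ 41 (mod 89); 41·76 ≡ 1, so inverse 76.
N/113 = 118637; 118637 ≡ 100 (mod 113); 100·26 ≡ 1, so inverse 26.
N/43 = 311767; 311767 ≡ 17 (mod 43); 17·38 ≡ 1, so inverse 38.
x ≡ 7·432451·1 + 35·150629·76 + 65·118637·26 + 40·311767·38 = 1078082667.
1078082667 mod 13405981 = 5604187.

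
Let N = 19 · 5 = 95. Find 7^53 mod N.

Mod 19: 7 ≡ 7; by Fermat, exponent reduces to 53 mod 18 = 17; 7^17 ≡ 11 (mod 19).
Mod 5: 7 ≡ 2; by Fermat, exponent reduces to 53 mod 4 = 1; 2^1 ≡ 2 (mod 5).
Combine by CRT: x ≡ 11 (mod 19), x ≡ 2 (mod 5) ⇒ x ≡ 87 (mod 95).

87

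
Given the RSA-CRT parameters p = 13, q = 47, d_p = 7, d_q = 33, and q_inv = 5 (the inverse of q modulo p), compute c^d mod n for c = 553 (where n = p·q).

m₁ = c^(d_p) mod p: c ≡ 7 (mod 13), and 7^7 mod 13 = 6.
m₂ = c^(d_q) mod q: c ≡ 36 (mod 47), and 36^33 mod 47 = 42.
h = q_inv·(m₁ − m₂) mod p = 5·(6 − 42) mod 13 = 2.
m = m₂ + h·q = 42 + 2·47 = 136.

136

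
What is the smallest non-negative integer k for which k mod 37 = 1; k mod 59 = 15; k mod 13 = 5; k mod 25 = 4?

The moduli are pairwise coprime; N = 37·59·13·25 = 709475.
N/37 = 19175; 19175 ≡ 9 (mod 37); 9·33 ≡ 1, so inverse 33.
N/59 = 12025; 12025 ≡ 48 (mod 59); 48·16 ≡ 1, so inverse 16.
N/13 = 54575; 54575 ≡ 1 (mod 13), inverse 1.
N/25 = 28379; 28379 ≡ 4 (mod 25); 4·19 ≡ 1, so inverse 19.
k ≡ 1·19175·33 + 15·12025·16 + 5·54575·1 + 4·28379·19 = 5948454.
5948454 mod 709475 = 272654.

272654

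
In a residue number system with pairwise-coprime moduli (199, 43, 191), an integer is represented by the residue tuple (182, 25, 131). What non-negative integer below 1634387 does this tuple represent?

The moduli are pairwise coprime; N = 199·43·191 = 1634387.
N/199 = 8213; 8213 ≡ 54 (mod 199); 54·129 ≡ 1, so inverse 129.
N/43 = 38009; 38009 ≡ 40 (mod 43); 40·14 ≡ 1, so inverse 14.
N/191 = 8557; 8557 ≡ 153 (mod 191); 153·5 ≡ 1, so inverse 5.
x ≡ 182·8213·129 + 25·38009·14 + 131·8557·5 = 211732799.
211732799 mod 1634387 = 896876.

896876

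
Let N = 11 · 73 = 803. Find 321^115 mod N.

769

Mod 11: 321 ≡ 2; by Fermat, exponent reduces to 115 mod 10 = 5; 2^5 ≡ 10 (mod 11).
Mod 73: 321 ≡ 29; by Fermat, exponent reduces to 115 mod 72 = 43; 29^43 ≡ 39 (mod 73).
Combine by CRT: x ≡ 10 (mod 11), x ≡ 39 (mod 73) ⇒ x ≡ 769 (mod 803).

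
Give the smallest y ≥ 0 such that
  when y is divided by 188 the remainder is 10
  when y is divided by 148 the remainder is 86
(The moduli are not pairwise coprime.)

2454

gcd(188, 148) = 4 and 4 | (86 − 10), so the pair is consistent; merging gives y ≡ 2454 (mod 6956), where 6956 = lcm(188, 148).
The solution is unique modulo lcm(188, 148) = 6956.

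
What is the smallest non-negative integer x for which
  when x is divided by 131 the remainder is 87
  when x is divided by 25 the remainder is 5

480

From x ≡ 87 (mod 131) write x = 87 + 131t. Substituting into x ≡ 5 (mod 25) gives 131t ≡ 18 (mod 25), and since 6⁻¹ ≡ 21 (mod 25), t ≡ 3. Hence x ≡ 87 + 131·3 = 480 (mod 3275).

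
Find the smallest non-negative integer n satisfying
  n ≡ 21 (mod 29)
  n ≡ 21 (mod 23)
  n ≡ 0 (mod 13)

The moduli are pairwise coprime; M = 29·23·13 = 8671.
M/29 = 299; 299 ≡ 9 (mod 29); 9·13 ≡ 1, so inverse 13.
M/23 = 377; 377 ≡ 9 (mod 23); 9·18 ≡ 1, so inverse 18.
M/13 = 667; 667 ≡ 4 (mod 13); 4·10 ≡ 1, so inverse 10.
n ≡ 21·299·13 + 21·377·18 + 0·667·10 = 224133.
224133 mod 8671 = 7358.

7358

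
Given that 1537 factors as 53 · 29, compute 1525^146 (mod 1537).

695

Mod 53: 1525 ≡ 41; by Fermat, exponent reduces to 146 mod 52 = 42; 41^42 ≡ 6 (mod 53).
Mod 29: 1525 ≡ 17; by Fermat, exponent reduces to 146 mod 28 = 6; 17^6 ≡ 28 (mod 29).
Combine by CRT: x ≡ 6 (mod 53), x ≡ 28 (mod 29) ⇒ x ≡ 695 (mod 1537).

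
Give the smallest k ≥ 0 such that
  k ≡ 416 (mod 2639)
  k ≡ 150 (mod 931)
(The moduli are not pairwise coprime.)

Combine the congruences pairwise.
gcd(2639, 931) = 7 and 7 | (150 − 416), so the pair is consistent; merging gives k ≡ 100698 (mod 350987), where 350987 = lcm(2639, 931).
The solution is unique modulo lcm(2639, 931) = 350987.

100698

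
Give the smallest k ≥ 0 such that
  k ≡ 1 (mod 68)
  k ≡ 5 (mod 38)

613

gcd(68, 38) = 2 and 2 | (5 − 1), so the pair is consistent; merging gives k ≡ 613 (mod 1292), where 1292 = lcm(68, 38).
The solution is unique modulo lcm(68, 38) = 1292.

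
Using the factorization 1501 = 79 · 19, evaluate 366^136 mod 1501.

309

Mod 79: 366 ≡ 50; by Fermat, exponent reduces to 136 mod 78 = 58; 50^58 ≡ 72 (mod 79).
Mod 19: 366 ≡ 5; by Fermat, exponent reduces to 136 mod 18 = 10; 5^10 ≡ 5 (mod 19).
Combine by CRT: x ≡ 72 (mod 79), x ≡ 5 (mod 19) ⇒ x ≡ 309 (mod 1501).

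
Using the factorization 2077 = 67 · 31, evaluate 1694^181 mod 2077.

1229

Mod 67: 1694 ≡ 19; by Fermat, exponent reduces to 181 mod 66 = 49; 19^49 ≡ 23 (mod 67).
Mod 31: 1694 ≡ 20; by Fermat, exponent reduces to 181 mod 30 = 1; 20^1 ≡ 20 (mod 31).
Combine by CRT: x ≡ 23 (mod 67), x ≡ 20 (mod 31) ⇒ x ≡ 1229 (mod 2077).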